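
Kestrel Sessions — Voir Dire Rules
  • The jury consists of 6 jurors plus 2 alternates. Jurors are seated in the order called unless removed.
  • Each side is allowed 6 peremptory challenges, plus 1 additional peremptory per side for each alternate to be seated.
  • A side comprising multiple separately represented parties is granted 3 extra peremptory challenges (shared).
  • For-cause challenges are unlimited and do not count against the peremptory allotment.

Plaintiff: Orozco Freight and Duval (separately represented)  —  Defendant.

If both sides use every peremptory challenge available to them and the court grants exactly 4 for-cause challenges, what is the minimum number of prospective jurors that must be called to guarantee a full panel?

31

Seats to fill: 6 + 2 alternates = 8.
Peremptories — Plaintiff: 6 + 1×2 + 3 = 11; Defendant: 6 + 1×2 = 8; total 19.
For-cause removals: 4.
Minimum venire: 8 + 19 + 4 = 31.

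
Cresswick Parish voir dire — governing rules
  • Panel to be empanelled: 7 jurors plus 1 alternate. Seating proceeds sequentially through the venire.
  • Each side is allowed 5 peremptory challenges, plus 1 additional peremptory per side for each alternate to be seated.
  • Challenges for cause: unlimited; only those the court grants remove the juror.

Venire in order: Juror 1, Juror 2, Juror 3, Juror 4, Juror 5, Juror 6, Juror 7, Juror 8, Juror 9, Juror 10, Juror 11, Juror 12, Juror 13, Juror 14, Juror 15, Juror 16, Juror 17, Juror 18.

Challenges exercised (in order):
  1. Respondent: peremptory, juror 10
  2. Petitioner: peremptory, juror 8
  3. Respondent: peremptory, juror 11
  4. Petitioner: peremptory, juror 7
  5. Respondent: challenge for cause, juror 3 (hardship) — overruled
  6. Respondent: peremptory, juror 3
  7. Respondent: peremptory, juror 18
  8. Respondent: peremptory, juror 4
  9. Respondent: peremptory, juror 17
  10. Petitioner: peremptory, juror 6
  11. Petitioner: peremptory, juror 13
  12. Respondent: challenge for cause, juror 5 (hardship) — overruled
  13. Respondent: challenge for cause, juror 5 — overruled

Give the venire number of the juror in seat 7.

Removed: #3, #4, #6, #7, #8, #10, #11, #13, #17, #18. (#5 stays — for-cause denied.)
Seating in order: seats 1–7 → #1, #2, #5, #9, #12, #14, #15; alternates → #16.
So seat 7 is #15.

15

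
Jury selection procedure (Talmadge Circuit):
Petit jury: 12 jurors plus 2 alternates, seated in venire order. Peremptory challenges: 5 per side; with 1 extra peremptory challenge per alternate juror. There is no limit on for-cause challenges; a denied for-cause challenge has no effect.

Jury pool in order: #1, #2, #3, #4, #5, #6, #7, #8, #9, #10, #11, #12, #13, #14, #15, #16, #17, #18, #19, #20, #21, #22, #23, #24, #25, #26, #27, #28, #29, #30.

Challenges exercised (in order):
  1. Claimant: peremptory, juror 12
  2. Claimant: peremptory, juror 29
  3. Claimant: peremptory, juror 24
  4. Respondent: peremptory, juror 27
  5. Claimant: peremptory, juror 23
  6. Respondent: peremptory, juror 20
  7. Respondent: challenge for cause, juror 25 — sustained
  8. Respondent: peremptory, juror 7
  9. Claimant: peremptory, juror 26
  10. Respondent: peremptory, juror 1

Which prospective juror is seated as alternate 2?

Removed: #1, #7, #12, #20, #23, #24, #25, #26, #27, #29.
Seating in order: seats 1–12 → #2, #3, #4, #5, #6, #8, #9, #10, #11, #13, #14, #15; alternates → #16, #17.
So alternate 2 is #17.

17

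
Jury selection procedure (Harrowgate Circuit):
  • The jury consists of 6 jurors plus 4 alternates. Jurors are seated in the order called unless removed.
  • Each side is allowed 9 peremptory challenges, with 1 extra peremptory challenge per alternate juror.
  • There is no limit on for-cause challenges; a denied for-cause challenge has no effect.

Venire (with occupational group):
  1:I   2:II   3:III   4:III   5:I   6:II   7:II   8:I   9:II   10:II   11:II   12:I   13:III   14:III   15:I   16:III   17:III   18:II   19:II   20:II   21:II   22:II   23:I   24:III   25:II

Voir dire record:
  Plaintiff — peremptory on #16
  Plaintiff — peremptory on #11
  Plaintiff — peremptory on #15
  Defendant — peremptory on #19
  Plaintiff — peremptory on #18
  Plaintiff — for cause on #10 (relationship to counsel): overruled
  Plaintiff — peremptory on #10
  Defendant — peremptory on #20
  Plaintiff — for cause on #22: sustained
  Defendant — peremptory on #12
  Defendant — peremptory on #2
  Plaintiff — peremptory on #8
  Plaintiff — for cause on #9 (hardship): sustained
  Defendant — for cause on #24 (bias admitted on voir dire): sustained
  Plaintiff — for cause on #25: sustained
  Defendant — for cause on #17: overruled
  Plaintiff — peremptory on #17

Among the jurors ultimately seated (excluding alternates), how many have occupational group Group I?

2

Removed: #2, #8, #9, #10, #11, #12, #15, #16, #17, #18, #19, #20, #22, #24, #25.
Seated jurors 1–6: #1, #3, #4, #5, #6, #7 (alternates #13, #14, #21, #23 not counted).
Of those, in Group I: #1, #5 → 2.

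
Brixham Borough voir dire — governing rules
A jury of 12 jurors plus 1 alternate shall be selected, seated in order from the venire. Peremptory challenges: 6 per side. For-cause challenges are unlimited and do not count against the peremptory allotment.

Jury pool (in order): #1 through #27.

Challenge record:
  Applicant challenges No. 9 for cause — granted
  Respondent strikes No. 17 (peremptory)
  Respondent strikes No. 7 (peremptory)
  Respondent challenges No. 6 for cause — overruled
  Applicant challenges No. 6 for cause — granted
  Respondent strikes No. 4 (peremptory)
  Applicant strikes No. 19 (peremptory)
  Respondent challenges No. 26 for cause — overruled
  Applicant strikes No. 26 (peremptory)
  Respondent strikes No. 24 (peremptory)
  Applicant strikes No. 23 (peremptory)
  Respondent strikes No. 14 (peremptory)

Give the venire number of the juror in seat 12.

18

Removed: #4, #6, #7, #9, #14, #17, #19, #23, #24, #26.
Filling seats in venire order through position 12: #1, #2, #3, #5, #8, #10, #11, #12, #13, #15, #16, #18.
So seat 12 is #18.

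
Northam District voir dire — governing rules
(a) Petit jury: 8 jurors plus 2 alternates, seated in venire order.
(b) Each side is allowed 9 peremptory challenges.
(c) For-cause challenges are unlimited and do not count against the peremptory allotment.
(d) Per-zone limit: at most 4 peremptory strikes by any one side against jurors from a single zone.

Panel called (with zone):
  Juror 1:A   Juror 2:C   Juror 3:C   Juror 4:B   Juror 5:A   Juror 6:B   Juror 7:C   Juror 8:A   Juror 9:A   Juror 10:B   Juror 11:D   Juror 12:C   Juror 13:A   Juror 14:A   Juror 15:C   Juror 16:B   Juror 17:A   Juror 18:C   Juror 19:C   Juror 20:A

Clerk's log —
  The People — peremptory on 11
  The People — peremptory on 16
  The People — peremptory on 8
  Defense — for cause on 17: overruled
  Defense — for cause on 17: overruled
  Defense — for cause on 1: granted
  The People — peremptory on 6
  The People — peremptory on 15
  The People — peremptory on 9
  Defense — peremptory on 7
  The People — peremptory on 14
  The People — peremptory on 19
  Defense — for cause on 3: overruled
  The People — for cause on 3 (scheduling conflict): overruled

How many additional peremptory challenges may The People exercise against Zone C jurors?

1

The People peremptories so far: #11, #16, #8, #6, #15, #9, #14, #19 — 8 of 9 used, 1 left overall.
Against Zone C: #15, #19 — 2 used; per-zone cap 4 leaves 2.
Binding limit: min(1, 2) = 1.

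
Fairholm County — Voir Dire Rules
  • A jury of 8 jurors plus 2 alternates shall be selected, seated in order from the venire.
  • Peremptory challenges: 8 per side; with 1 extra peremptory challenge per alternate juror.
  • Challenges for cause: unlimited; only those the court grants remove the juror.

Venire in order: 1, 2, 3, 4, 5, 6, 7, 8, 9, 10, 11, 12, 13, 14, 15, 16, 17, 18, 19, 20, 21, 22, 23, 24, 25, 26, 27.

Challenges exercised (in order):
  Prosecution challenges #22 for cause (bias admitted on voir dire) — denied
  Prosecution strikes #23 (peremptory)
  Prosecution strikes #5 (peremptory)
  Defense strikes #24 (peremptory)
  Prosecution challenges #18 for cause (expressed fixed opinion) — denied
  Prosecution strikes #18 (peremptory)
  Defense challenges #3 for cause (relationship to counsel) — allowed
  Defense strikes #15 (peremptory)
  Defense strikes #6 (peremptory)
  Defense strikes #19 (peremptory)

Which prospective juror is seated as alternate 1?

Removed: #3, #5, #6, #15, #18, #19, #23, #24. (#22 stays — for-cause denied.)
Seating in order: seats 1–8 → #1, #2, #4, #7, #8, #9, #10, #11; alternates → #12, #13.
So alternate 1 is #12.

12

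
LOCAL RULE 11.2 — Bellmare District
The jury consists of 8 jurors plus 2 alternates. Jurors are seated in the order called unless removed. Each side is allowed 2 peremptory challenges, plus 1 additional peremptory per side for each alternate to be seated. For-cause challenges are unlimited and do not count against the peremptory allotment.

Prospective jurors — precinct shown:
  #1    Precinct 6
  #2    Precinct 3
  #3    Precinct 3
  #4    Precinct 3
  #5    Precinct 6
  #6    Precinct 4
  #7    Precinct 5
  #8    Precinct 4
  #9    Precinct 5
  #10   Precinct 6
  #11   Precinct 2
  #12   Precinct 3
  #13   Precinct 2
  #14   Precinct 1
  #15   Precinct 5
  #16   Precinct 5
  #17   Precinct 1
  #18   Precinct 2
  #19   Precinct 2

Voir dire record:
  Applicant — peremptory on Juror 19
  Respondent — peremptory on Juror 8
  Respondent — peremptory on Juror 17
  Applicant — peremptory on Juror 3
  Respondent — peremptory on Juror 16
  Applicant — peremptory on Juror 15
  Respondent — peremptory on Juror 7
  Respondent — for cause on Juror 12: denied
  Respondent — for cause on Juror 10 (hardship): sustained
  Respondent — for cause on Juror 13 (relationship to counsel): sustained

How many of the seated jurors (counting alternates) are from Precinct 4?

1

Removed: #3, #7, #8, #10, #13, #15, #16, #17, #19.
Seated (10 incl. alternates): #1, #2, #4, #5, #6, #9, #11, #12, #14, #18.
Of those, in Precinct 4: #6 → 1.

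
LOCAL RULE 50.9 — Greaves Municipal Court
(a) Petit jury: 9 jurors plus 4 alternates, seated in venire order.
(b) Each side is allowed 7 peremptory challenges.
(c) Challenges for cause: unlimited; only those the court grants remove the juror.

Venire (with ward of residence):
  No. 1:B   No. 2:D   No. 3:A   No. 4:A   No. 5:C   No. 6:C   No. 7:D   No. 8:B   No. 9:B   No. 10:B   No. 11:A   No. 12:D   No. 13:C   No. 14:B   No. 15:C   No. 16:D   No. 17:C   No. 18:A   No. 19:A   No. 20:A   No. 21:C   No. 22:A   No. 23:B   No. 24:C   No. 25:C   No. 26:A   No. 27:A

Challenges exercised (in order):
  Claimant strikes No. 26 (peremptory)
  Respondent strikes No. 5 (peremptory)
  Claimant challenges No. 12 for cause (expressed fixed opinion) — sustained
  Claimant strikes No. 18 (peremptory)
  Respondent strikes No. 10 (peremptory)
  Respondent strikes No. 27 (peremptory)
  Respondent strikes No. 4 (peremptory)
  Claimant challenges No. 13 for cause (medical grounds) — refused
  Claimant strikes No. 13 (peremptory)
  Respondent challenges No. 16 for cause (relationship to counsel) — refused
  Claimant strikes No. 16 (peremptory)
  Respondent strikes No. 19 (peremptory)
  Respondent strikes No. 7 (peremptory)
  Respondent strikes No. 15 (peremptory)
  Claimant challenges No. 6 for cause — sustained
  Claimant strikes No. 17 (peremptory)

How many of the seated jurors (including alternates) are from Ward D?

Removed: #4, #5, #6, #7, #10, #12, #13, #15, #16, #17, #18, #19, #26, #27.
Seated (13 incl. alternates): #1, #2, #3, #8, #9, #11, #14, #20, #21, #22, #23, #24, #25.
Of those, in Ward D: #2 → 1.

1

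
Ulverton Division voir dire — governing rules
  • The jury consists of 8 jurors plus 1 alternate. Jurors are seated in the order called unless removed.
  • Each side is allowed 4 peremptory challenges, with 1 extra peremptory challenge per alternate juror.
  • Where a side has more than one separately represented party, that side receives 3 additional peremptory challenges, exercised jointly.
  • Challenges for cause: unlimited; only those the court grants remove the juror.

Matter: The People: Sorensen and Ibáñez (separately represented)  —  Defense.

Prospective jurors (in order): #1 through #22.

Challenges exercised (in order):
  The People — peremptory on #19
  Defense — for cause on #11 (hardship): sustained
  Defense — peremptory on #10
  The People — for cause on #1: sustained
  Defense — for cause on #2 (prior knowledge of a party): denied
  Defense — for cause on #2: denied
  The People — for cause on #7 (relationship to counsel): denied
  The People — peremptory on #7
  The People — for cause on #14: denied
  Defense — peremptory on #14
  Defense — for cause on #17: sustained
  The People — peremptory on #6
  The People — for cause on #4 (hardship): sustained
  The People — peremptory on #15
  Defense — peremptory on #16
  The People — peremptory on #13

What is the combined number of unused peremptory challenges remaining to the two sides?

5

The People allotment: 4 base + 1 × 1 alternate + 3 multi-party = 8. Defense allotment: 4 base + 1 × 1 alternate = 5.
The People peremptories used: #19, #7, #6, #15, #13 — 5 (for-cause on #1, #7, #14, #4 don't count).
Defense peremptories used: #10, #14, #16 — 3 (for-cause on #11, #2, #2, #17 don't count).
Remaining: (8 − 5) + (5 − 3) = 5.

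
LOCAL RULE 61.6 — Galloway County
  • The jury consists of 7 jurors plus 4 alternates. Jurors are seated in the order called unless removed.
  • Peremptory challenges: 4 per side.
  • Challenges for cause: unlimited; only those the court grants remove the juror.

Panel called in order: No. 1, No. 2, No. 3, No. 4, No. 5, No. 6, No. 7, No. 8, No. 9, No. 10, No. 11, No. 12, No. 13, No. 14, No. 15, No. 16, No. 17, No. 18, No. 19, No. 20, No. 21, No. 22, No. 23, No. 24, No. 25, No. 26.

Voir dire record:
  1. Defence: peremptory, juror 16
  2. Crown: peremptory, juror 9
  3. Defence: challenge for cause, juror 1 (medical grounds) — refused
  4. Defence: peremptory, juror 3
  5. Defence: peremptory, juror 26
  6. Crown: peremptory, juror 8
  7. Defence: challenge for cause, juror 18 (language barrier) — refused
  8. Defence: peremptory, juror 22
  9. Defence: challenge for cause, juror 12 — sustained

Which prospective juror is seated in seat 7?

10

Removed: #3, #8, #9, #12, #16, #22, #26. (#1, #18 stay — for-cause denied.)
Seating in order: seats 1–7 → #1, #2, #4, #5, #6, #7, #10; alternates → #11, #13, #14, #15.
So seat 7 is #10.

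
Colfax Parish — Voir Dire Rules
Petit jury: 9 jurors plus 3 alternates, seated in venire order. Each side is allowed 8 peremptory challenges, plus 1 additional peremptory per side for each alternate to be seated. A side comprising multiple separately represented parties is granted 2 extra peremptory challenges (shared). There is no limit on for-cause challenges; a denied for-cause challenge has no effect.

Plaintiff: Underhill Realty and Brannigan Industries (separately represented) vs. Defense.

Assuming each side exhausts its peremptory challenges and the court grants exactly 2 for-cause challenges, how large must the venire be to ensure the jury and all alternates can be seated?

38

Seats to fill: 9 + 3 alternates = 12.
Peremptories — Plaintiff: 8 + 1×3 + 2 = 13; Defense: 8 + 1×3 = 11; total 24.
For-cause removals: 2.
Minimum venire: 12 + 24 + 2 = 38.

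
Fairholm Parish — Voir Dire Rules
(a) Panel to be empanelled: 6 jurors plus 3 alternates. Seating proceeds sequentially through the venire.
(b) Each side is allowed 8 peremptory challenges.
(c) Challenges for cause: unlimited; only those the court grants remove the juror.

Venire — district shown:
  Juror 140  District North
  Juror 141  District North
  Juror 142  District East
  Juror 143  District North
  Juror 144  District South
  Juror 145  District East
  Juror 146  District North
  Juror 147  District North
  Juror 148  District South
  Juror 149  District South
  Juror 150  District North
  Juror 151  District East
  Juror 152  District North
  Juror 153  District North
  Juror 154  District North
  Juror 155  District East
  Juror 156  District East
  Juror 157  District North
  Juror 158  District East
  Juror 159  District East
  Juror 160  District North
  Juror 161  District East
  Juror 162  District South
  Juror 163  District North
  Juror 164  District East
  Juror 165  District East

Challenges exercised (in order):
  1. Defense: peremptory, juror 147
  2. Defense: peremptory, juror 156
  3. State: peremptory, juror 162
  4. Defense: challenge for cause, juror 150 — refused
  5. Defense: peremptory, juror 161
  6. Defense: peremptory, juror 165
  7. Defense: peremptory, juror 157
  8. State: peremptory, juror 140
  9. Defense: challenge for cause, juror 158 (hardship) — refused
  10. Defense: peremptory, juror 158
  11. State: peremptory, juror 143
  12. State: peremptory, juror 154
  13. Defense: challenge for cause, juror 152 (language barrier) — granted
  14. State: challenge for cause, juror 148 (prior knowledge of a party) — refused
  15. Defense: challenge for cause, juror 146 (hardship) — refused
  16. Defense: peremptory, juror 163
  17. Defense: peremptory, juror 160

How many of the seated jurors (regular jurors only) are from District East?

2

Removed: #140, #143, #147, #152, #154, #156, #157, #158, #160, #161, #162, #163, #165.
Seated jurors 1–6: #141, #142, #144, #145, #146, #148 (alternates #149, #150, #151 not counted).
Of those, in District East: #142, #145 → 2.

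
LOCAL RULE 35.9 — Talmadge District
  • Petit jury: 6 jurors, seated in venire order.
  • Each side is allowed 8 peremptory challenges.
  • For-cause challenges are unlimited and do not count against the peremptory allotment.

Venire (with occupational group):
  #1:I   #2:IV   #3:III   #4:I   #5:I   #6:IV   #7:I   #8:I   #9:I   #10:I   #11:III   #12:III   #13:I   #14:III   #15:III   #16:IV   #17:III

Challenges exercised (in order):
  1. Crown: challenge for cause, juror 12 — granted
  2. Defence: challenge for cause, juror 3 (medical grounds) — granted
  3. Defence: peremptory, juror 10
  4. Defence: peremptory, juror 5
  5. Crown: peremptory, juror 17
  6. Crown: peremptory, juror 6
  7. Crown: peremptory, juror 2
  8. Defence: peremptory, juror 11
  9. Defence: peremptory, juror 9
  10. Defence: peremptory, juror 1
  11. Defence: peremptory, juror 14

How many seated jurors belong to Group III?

1

Removed: #1, #2, #3, #5, #6, #9, #10, #11, #12, #14, #17.
Seated jurors 1–6: #4, #7, #8, #13, #15, #16.
Of those, in Group III: #15 → 1.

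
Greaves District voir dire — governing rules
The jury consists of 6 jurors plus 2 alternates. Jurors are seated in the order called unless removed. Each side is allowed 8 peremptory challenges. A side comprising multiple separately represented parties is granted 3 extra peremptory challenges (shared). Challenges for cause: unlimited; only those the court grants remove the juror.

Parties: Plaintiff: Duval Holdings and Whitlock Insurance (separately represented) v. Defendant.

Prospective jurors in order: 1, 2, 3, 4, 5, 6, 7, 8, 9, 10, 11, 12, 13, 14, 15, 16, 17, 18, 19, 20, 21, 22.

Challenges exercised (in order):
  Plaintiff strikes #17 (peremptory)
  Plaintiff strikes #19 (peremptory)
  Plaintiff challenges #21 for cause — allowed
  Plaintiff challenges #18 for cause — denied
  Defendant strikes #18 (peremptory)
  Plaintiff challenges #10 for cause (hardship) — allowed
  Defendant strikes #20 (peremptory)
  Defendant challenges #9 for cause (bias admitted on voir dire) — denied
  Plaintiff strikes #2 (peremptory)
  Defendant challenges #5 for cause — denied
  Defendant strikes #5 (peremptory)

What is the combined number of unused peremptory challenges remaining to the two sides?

Plaintiff allotment: 8 base + 3 multi-party = 11. Defendant allotment: 8.
Plaintiff peremptories used: #17, #19, #2 — 3 (for-cause on #21, #18, #10 don't count).
Defendant peremptories used: #18, #20, #5 — 3 (for-cause on #9, #5 don't count).
Remaining: (11 − 3) + (8 − 3) = 13.

13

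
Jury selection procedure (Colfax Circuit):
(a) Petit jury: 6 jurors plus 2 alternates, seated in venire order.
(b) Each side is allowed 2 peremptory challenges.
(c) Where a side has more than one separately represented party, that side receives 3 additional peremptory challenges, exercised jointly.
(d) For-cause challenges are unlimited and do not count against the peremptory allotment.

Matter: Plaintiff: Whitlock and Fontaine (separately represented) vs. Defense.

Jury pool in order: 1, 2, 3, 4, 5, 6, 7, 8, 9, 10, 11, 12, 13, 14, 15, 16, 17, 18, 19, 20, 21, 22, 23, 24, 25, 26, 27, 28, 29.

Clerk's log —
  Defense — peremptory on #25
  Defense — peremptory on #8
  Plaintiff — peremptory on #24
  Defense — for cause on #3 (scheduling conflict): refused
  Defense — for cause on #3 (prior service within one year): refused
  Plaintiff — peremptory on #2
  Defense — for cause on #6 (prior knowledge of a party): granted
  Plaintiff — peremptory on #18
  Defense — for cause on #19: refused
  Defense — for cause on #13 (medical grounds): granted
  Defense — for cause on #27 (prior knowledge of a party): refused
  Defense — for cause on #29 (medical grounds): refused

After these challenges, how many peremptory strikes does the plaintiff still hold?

Plaintiff allotment: 2 base + 3 multi-party = 5.
Plaintiff peremptories used: #24, #2, #18 — 3.
Remaining: 5 − 3 = 2.

2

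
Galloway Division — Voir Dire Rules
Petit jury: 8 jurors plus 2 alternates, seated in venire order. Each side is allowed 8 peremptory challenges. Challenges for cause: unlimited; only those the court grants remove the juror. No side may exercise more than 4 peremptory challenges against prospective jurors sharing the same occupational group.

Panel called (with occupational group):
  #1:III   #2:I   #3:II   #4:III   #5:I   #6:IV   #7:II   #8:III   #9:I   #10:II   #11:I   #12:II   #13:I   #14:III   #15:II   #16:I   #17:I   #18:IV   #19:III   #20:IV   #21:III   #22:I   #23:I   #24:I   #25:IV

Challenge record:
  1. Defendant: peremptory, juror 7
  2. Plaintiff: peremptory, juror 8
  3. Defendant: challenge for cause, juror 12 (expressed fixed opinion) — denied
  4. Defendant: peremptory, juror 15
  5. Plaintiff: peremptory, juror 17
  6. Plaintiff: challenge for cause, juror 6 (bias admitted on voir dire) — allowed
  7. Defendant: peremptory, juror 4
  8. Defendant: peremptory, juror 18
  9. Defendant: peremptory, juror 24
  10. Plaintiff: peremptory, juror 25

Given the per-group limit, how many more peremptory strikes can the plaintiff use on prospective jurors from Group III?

Plaintiff peremptories so far: #8, #17, #25 — 3 of 8 used, 5 left overall.
Against Group III: #8 — 1 used; per-group cap 4 leaves 3.
Binding limit: min(5, 3) = 3.

3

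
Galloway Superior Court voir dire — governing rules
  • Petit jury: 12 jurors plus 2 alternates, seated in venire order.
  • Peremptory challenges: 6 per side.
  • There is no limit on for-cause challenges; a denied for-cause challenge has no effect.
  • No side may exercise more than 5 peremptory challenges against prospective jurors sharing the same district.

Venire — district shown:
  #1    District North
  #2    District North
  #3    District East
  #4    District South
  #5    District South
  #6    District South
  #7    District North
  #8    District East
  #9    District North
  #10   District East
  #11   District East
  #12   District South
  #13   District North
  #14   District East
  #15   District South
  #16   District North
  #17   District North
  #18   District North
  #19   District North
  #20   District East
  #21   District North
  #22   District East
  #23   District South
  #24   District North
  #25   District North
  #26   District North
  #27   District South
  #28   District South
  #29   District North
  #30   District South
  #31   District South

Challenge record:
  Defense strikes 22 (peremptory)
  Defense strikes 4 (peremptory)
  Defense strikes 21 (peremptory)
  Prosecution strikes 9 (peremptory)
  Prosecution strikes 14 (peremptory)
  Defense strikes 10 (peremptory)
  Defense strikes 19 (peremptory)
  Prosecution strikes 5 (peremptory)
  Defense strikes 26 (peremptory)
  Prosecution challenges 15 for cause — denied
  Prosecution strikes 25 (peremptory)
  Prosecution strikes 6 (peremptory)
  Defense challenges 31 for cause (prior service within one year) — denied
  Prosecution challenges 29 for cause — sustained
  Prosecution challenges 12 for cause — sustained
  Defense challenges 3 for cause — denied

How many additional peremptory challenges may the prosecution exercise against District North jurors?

Prosecution peremptories so far: #9, #14, #5, #25, #6 — 5 of 6 used, 1 left overall.
Against District North: #9, #25 — 2 used; per-district cap 5 leaves 3.
Binding limit: min(1, 3) = 1.

1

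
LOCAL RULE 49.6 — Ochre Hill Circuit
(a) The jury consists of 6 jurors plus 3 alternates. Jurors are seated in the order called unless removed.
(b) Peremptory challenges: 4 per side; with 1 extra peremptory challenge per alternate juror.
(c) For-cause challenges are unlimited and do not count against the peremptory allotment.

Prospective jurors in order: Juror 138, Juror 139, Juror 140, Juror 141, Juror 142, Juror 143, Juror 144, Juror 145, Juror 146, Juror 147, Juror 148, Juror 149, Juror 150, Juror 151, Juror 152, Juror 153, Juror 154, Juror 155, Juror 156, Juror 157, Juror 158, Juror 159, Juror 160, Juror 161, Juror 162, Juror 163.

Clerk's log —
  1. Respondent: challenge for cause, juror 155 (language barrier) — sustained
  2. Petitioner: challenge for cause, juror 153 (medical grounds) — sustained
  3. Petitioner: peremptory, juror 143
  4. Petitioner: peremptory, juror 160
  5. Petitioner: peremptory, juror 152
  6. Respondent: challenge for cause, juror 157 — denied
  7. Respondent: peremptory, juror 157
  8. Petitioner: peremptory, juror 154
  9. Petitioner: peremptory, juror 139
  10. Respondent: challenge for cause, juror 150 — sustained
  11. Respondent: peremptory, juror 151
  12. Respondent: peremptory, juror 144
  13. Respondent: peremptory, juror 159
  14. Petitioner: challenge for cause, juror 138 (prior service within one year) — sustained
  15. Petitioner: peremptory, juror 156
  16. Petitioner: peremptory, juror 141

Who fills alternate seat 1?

Removed: #138, #139, #141, #143, #144, #150, #151, #152, #153, #154, #155, #156, #157, #159, #160.
Seating in order: seats 1–6 → #140, #142, #145, #146, #147, #148; alternates → #149, #158, #161.
So alternate 1 is #149.

149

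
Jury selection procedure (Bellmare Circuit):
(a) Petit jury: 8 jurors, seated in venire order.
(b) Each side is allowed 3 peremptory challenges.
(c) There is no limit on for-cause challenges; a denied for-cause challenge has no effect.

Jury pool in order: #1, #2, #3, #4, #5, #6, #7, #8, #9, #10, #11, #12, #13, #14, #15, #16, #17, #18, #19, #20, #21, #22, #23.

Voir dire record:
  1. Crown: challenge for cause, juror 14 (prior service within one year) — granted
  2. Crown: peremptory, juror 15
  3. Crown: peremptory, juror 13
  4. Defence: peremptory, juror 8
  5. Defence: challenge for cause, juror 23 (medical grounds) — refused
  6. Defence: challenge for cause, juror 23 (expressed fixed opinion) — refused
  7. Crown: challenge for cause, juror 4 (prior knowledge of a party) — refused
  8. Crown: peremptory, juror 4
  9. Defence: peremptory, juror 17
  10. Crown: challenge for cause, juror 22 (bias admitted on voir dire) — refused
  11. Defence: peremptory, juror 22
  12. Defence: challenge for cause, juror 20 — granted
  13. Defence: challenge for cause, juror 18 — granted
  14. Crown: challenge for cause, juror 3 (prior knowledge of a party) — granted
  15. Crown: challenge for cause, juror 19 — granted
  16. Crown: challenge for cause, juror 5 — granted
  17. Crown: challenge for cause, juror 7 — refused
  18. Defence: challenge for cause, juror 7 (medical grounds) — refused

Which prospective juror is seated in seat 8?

Removed: #3, #4, #5, #8, #13, #14, #15, #17, #18, #19, #20, #22. (#7, #23 stay — for-cause denied.)
Seating in order: seats 1–8 → #1, #2, #6, #7, #9, #10, #11, #12.
So seat 8 is #12.

12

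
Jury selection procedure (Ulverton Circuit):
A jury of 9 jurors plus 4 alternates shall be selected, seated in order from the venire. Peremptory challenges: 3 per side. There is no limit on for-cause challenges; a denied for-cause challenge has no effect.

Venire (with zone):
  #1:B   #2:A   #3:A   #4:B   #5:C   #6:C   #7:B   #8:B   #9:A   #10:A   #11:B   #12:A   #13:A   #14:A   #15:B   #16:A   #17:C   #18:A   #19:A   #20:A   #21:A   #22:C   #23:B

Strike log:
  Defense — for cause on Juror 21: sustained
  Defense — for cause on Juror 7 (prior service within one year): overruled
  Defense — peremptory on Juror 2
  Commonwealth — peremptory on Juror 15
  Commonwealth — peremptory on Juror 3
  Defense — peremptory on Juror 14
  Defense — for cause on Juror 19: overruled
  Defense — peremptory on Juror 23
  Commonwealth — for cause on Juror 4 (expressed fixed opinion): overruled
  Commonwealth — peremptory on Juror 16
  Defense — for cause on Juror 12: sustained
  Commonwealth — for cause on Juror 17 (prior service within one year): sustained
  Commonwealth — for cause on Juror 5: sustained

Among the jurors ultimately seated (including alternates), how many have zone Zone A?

6

Removed: #2, #3, #5, #12, #14, #15, #16, #17, #21, #23.
Seated (13 incl. alternates): #1, #4, #6, #7, #8, #9, #10, #11, #13, #18, #19, #20, #22.
Of those, in Zone A: #9, #10, #13, #18, #19, #20 → 6.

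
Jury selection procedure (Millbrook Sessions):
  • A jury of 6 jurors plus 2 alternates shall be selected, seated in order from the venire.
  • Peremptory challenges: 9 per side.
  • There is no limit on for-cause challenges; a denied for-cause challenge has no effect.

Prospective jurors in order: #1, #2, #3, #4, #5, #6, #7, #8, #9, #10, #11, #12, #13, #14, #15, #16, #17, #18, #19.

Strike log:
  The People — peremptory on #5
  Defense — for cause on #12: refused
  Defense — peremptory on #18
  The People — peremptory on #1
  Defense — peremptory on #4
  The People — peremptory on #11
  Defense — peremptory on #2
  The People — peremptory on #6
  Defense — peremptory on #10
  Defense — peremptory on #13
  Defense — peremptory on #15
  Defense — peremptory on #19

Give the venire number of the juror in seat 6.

14

Removed: #1, #2, #4, #5, #6, #10, #11, #13, #15, #18, #19. (#12 stays — for-cause denied.)
Filling seats in venire order through position 6: #3, #7, #8, #9, #12, #14.
So seat 6 is #14.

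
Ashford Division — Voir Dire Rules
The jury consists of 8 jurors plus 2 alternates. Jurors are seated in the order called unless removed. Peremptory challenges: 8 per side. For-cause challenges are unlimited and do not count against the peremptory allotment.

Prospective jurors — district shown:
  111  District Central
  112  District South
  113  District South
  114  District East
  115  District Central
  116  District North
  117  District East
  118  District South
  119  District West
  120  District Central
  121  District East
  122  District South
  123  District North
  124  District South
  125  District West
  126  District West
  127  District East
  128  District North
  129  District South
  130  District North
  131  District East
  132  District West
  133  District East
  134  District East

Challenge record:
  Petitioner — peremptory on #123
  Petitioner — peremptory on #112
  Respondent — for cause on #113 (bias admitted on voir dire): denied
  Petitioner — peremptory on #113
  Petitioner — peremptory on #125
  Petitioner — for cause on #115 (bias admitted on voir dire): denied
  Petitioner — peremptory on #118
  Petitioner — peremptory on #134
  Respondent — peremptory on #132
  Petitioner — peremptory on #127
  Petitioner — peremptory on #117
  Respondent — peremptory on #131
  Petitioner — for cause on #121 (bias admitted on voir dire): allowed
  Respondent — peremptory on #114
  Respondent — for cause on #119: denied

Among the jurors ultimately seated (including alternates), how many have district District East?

Removed: #112, #113, #114, #117, #118, #121, #123, #125, #127, #131, #132, #134.
Seated (10 incl. alternates): #111, #115, #116, #119, #120, #122, #124, #126, #128, #129.
None of those are in District East → 0.

0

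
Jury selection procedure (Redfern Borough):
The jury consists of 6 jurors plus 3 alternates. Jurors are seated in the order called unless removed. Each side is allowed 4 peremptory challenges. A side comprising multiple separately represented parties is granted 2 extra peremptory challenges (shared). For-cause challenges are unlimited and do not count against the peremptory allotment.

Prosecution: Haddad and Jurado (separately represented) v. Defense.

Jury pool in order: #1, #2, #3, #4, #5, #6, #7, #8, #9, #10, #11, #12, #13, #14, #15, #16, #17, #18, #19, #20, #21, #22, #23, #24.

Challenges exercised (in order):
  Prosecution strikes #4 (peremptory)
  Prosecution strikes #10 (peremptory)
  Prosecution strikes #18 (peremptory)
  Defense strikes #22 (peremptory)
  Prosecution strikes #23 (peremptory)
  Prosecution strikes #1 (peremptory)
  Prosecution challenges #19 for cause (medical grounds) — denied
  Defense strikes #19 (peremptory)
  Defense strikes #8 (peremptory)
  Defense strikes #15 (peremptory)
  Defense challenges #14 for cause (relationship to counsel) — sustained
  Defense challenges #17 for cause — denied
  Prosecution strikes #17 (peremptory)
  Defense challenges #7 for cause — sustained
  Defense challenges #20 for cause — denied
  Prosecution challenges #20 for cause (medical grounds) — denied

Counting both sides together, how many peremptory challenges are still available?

0

Prosecution allotment: 4 base + 2 multi-party = 6. Defense allotment: 4.
Prosecution peremptories used: #4, #10, #18, #23, #1, #17 — 6 (for-cause on #19, #20 don't count).
Defense peremptories used: #22, #19, #8, #15 — 4 (for-cause on #14, #17, #7, #20 don't count).
Remaining: (6 − 6) + (4 − 4) = 0.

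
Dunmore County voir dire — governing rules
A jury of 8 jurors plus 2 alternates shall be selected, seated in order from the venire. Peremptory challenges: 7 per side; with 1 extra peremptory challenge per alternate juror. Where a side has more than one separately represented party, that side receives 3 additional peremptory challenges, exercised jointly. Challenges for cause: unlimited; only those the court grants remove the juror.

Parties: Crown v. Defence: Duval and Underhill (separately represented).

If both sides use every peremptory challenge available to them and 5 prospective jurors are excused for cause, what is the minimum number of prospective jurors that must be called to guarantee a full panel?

36

Seats to fill: 8 + 2 alternates = 10.
Peremptories — Crown: 7 + 1×2 = 9; Defence: 7 + 1×2 + 3 = 12; total 21.
For-cause removals: 5.
Minimum venire: 10 + 21 + 5 = 36.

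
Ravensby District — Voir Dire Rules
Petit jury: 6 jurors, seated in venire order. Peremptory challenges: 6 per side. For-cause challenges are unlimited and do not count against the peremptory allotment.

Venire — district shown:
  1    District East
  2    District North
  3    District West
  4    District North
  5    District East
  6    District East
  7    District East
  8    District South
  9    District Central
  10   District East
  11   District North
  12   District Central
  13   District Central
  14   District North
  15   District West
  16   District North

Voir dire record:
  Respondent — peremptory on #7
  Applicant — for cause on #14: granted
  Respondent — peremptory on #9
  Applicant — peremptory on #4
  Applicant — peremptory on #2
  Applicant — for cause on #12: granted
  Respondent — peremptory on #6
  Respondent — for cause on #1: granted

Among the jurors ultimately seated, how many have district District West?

Removed: #1, #2, #4, #6, #7, #9, #12, #14.
Seated jurors 1–6: #3, #5, #8, #10, #11, #13.
Of those, in District West: #3 → 1.

1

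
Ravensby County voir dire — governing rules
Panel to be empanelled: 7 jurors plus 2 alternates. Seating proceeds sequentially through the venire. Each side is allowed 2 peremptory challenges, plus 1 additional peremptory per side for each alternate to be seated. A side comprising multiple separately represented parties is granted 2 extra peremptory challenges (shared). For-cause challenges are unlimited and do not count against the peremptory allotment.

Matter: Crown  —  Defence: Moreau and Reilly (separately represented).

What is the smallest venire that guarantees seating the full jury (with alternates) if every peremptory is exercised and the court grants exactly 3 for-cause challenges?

Seats to fill: 7 + 2 alternates = 9.
Peremptories — Crown: 2 + 1×2 = 4; Defence: 2 + 1×2 + 2 = 6; total 10.
For-cause removals: 3.
Minimum venire: 9 + 10 + 3 = 22.

22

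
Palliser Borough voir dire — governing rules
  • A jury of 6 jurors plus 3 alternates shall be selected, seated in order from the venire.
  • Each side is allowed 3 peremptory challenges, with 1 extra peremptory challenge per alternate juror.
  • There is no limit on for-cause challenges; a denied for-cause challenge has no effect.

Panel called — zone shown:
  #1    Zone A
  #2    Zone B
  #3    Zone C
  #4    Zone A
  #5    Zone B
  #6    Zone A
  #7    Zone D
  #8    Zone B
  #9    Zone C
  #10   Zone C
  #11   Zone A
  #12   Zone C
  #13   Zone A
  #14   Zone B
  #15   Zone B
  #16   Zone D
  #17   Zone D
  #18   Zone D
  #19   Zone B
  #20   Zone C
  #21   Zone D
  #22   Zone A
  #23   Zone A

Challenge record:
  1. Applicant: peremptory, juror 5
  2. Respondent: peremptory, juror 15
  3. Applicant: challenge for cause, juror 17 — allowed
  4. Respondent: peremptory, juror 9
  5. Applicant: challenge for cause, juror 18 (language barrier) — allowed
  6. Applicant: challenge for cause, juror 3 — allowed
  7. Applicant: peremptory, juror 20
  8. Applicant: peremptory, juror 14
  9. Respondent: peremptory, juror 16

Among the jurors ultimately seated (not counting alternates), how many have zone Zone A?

3

Removed: #3, #5, #9, #14, #15, #16, #17, #18, #20.
Seated jurors 1–6: #1, #2, #4, #6, #7, #8 (alternates #10, #11, #12 not counted).
Of those, in Zone A: #1, #4, #6 → 3.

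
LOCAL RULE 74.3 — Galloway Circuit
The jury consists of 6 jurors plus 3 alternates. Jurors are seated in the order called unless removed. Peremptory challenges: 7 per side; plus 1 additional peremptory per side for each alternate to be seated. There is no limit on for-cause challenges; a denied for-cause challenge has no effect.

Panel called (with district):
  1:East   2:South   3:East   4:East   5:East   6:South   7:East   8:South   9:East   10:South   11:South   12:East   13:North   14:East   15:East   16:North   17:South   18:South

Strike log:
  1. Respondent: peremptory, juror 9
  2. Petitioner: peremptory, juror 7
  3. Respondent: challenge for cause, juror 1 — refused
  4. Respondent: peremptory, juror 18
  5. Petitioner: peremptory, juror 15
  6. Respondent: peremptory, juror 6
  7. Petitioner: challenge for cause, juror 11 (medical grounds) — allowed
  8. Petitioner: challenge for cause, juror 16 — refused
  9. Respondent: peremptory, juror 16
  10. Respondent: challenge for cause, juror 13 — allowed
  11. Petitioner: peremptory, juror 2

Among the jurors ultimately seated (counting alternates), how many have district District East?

Removed: #2, #6, #7, #9, #11, #13, #15, #16, #18.
Seated (9 incl. alternates): #1, #3, #4, #5, #8, #10, #12, #14, #17.
Of those, in District East: #1, #3, #4, #5, #12, #14 → 6.

6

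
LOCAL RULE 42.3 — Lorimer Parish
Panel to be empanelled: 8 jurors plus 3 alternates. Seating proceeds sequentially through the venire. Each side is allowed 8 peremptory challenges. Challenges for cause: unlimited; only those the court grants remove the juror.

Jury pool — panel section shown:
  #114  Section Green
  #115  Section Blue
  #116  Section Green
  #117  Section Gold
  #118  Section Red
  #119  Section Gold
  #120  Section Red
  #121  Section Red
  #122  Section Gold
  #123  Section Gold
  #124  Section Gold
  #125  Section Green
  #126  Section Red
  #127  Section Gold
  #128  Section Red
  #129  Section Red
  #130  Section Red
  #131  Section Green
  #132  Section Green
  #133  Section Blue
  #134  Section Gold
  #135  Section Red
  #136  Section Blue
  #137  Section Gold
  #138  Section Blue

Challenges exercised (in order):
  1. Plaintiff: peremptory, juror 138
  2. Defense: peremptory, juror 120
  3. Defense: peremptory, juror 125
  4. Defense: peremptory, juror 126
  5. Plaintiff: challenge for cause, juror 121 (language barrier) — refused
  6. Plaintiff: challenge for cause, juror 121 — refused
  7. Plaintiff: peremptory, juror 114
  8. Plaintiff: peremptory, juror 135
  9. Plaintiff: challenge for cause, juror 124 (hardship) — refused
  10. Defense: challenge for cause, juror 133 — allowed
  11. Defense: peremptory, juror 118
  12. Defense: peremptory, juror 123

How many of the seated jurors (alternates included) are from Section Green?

Removed: #114, #118, #120, #123, #125, #126, #133, #135, #138.
Seated (11 incl. alternates): #115, #116, #117, #119, #121, #122, #124, #127, #128, #129, #130.
Of those, in Section Green: #116 → 1.

1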